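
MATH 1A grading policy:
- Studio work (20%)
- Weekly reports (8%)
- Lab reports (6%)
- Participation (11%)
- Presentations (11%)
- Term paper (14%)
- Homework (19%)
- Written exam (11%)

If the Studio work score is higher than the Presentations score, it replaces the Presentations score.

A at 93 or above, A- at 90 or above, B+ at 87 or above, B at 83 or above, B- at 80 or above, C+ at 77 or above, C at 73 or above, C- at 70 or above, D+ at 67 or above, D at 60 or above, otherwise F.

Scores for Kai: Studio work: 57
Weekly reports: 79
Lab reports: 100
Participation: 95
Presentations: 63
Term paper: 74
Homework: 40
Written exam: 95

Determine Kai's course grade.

Studio work (57) ≤ Presentations (63), so Presentations stays at 63.
Weighted total:
  Studio work 57 × 0.2 = 11.4
  Weekly reports 79 × 0.08 = 6.32
  Lab reports 100 × 0.06 = 6
  Participation 95 × 0.11 = 10.45
  Presentations 63 × 0.11 = 6.93
  Term paper 74 × 0.14 = 10.36
  Homework 40 × 0.19 = 7.6
  Written exam 95 × 0.11 = 10.45
Sum = 69.51
69.51 is ≥ 67 and < 70 → D+

D+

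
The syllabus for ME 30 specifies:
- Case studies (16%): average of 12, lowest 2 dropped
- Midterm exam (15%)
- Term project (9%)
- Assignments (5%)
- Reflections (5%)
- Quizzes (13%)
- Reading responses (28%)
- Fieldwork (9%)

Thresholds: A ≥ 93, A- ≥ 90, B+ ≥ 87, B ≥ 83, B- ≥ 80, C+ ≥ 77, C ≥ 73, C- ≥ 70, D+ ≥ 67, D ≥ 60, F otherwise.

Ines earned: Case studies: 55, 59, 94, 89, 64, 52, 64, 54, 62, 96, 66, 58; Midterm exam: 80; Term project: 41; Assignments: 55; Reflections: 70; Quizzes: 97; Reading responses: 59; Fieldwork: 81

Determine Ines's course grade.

D+

Case studies: drop 52, 54 → average of remaining 10 = 707/10 = 70.7
Weighted total:
  Case studies 70.7 × 0.16 = 11.312
  Midterm exam 80 × 0.15 = 12
  Term project 41 × 0.09 = 3.69
  Assignments 55 × 0.05 = 2.75
  Reflections 70 × 0.05 = 3.5
  Quizzes 97 × 0.13 = 12.61
  Reading responses 59 × 0.28 = 16.52
  Fieldwork 81 × 0.09 = 7.29
Sum = 69.672
69.672 is ≥ 67 and < 70 → D+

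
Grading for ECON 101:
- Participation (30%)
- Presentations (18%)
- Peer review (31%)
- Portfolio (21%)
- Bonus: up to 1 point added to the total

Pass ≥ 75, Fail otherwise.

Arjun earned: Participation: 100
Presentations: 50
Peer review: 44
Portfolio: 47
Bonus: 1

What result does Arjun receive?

Fail

Weighted total:
  Participation 100 × 0.3 = 30
  Presentations 50 × 0.18 = 9
  Peer review 44 × 0.31 = 13.64
  Portfolio 47 × 0.21 = 9.87
Sum = 62.51
Bonus: 62.51 + 1 = 63.51
63.51 < 75 → Fail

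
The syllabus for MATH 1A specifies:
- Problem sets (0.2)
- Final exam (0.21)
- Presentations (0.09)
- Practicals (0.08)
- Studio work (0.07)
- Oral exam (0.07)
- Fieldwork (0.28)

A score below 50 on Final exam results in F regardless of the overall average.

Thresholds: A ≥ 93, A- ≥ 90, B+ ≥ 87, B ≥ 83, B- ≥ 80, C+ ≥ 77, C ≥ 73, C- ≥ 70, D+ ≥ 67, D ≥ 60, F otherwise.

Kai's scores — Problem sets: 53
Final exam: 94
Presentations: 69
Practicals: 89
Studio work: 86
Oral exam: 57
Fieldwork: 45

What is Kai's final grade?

D

Final exam score 94 ≥ 50: minimum met.
Weighted total:
  Problem sets 53 × 0.2 = 10.6
  Final exam 94 × 0.21 = 19.74
  Presentations 69 × 0.09 = 6.21
  Practicals 89 × 0.08 = 7.12
  Studio work 86 × 0.07 = 6.02
  Oral exam 57 × 0.07 = 3.99
  Fieldwork 45 × 0.28 = 12.6
Sum = 66.28
66.28 is ≥ 60 and < 67 → D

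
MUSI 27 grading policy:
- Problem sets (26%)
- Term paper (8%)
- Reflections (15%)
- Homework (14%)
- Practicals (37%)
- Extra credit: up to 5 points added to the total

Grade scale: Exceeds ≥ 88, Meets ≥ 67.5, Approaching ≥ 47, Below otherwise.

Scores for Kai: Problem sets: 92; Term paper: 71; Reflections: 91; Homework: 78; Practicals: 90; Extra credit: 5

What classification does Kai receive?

Exceeds

Weighted total:
  Problem sets 92 × 0.26 = 23.92
  Term paper 71 × 0.08 = 5.68
  Reflections 91 × 0.15 = 13.65
  Homework 78 × 0.14 = 10.92
  Practicals 90 × 0.37 = 33.3
Sum = 87.47
Extra credit: 87.47 + 5 = 92.47
92.47 ≥ 88 → Exceeds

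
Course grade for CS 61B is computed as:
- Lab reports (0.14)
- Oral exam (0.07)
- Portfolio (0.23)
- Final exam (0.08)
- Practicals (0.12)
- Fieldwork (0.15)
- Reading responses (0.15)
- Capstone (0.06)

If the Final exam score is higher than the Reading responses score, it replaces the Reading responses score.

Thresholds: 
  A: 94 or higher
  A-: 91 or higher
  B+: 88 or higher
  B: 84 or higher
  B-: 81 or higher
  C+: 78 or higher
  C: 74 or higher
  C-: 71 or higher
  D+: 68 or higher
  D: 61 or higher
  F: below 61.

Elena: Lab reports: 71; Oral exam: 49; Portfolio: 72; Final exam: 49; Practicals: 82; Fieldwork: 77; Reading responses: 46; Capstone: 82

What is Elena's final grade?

D

Final exam (49) > Reading responses (46), so Reading responses counts as 49.
Weighted total:
  Lab reports 71 × 0.14 = 9.94
  Oral exam 49 × 0.07 = 3.43
  Portfolio 72 × 0.23 = 16.56
  Final exam 49 × 0.08 = 3.92
  Practicals 82 × 0.12 = 9.84
  Fieldwork 77 × 0.15 = 11.55
  Reading responses 49 × 0.15 = 7.35
  Capstone 82 × 0.06 = 4.92
Sum = 67.51
67.51 is ≥ 61 and < 68 → D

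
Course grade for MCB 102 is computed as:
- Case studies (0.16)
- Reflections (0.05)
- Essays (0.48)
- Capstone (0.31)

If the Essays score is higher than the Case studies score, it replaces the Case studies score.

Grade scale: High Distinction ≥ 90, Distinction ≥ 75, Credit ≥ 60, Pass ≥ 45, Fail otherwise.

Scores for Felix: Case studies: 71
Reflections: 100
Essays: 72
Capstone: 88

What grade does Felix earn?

Distinction

Essays (72) > Case studies (71), so Case studies counts as 72.
Weighted total:
  Case studies 72 × 0.16 = 11.52
  Reflections 100 × 0.05 = 5
  Essays 72 × 0.48 = 34.56
  Capstone 88 × 0.31 = 27.28
Sum = 78.36
78.36 is ≥ 75 and < 90 → Distinction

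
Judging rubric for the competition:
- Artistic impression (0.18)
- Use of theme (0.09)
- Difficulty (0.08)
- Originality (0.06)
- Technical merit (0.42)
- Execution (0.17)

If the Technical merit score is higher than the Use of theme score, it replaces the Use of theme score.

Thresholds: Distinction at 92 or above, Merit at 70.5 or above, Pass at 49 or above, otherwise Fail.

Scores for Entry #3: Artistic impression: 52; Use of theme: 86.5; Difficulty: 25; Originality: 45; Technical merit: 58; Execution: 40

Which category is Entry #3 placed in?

Technical merit (58) ≤ Use of theme (86.5), so Use of theme stays at 86.5.
Weighted total:
  Artistic impression 52 × 0.18 = 9.36
  Use of theme 86.5 × 0.09 = 7.785
  Difficulty 25 × 0.08 = 2
  Originality 45 × 0.06 = 2.7
  Technical merit 58 × 0.42 = 24.36
  Execution 40 × 0.17 = 6.8
Sum = 53.005
53.005 is ≥ 49 and < 70.5 → Pass

Pass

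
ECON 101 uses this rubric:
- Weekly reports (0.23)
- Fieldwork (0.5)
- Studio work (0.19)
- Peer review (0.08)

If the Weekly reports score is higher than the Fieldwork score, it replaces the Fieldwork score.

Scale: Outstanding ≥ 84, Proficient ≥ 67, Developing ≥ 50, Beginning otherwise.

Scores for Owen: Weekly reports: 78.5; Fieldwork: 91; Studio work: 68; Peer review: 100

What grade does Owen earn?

Outstanding

Weekly reports (78.5) ≤ Fieldwork (91), so Fieldwork stays at 91.
Weighted total:
  Weekly reports 78.5 × 0.23 = 18.055
  Fieldwork 91 × 0.5 = 45.5
  Studio work 68 × 0.19 = 12.92
  Peer review 100 × 0.08 = 8
Sum = 84.475
84.475 ≥ 84 → Outstanding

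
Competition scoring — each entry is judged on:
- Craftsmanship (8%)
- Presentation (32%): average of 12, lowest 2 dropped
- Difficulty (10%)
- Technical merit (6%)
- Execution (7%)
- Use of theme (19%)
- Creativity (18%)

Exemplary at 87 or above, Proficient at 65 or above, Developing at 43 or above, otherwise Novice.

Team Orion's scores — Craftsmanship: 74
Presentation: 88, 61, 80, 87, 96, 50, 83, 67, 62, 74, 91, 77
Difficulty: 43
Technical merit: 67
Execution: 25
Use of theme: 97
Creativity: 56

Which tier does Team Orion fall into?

Presentation: drop 50, 61 → average of remaining 10 = 805/10 = 80.5
Weighted total:
  Craftsmanship 74 × 0.08 = 5.92
  Presentation 80.5 × 0.32 = 25.76
  Difficulty 43 × 0.1 = 4.3
  Technical merit 67 × 0.06 = 4.02
  Execution 25 × 0.07 = 1.75
  Use of theme 97 × 0.19 = 18.43
  Creativity 56 × 0.18 = 10.08
Sum = 70.26
70.26 is ≥ 65 and < 87 → Proficient

Proficient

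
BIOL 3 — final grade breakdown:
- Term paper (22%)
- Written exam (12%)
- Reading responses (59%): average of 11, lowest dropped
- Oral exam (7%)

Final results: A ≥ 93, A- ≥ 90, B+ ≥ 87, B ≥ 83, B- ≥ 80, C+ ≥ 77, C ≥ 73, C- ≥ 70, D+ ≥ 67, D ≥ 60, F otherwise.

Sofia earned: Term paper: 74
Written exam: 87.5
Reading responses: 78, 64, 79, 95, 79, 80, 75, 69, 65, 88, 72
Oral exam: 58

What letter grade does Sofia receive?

C

Reading responses: drop 64 → average of remaining 10 = 780/10 = 78
Weighted total:
  Term paper 74 × 0.22 = 16.28
  Written exam 87.5 × 0.12 = 10.5
  Reading responses 78 × 0.59 = 46.02
  Oral exam 58 × 0.07 = 4.06
Sum = 76.86
76.86 is ≥ 73 and < 77 → C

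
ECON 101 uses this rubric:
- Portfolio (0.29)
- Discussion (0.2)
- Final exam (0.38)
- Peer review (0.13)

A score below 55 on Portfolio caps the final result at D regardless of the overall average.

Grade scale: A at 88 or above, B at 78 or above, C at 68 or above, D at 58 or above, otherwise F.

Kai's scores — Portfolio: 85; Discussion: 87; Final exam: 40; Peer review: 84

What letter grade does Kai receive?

Portfolio score 85 ≥ 55: minimum met.
Weighted total:
  Portfolio 85 × 0.29 = 24.65
  Discussion 87 × 0.2 = 17.4
  Final exam 40 × 0.38 = 15.2
  Peer review 84 × 0.13 = 10.92
Sum = 68.17
68.17 is ≥ 68 and < 78 → C

C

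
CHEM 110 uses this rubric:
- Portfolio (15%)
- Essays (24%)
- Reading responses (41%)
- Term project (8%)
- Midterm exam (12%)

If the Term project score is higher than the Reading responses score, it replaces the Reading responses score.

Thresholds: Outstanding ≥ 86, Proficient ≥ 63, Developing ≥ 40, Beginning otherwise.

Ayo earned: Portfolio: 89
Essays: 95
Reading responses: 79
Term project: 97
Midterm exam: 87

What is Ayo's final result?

Outstanding

Term project (97) > Reading responses (79), so Reading responses counts as 97.
Weighted total:
  Portfolio 89 × 0.15 = 13.35
  Essays 95 × 0.24 = 22.8
  Reading responses 97 × 0.41 = 39.77
  Term project 97 × 0.08 = 7.76
  Midterm exam 87 × 0.12 = 10.44
Sum = 94.12
94.12 ≥ 86 → Outstanding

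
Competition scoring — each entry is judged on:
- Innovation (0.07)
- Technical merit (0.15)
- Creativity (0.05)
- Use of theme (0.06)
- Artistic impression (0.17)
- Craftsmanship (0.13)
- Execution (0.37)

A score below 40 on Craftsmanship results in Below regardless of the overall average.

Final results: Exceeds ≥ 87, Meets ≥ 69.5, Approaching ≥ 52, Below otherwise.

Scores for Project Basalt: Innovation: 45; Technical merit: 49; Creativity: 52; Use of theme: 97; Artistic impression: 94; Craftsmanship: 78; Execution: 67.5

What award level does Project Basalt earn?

Meets

Craftsmanship score 78 ≥ 40: minimum met.
Weighted total:
  Innovation 45 × 0.07 = 3.15
  Technical merit 49 × 0.15 = 7.35
  Creativity 52 × 0.05 = 2.6
  Use of theme 97 × 0.06 = 5.82
  Artistic impression 94 × 0.17 = 15.98
  Craftsmanship 78 × 0.13 = 10.14
  Execution 67.5 × 0.37 = 24.975
Sum = 70.015
70.015 is ≥ 69.5 and < 87 → Meets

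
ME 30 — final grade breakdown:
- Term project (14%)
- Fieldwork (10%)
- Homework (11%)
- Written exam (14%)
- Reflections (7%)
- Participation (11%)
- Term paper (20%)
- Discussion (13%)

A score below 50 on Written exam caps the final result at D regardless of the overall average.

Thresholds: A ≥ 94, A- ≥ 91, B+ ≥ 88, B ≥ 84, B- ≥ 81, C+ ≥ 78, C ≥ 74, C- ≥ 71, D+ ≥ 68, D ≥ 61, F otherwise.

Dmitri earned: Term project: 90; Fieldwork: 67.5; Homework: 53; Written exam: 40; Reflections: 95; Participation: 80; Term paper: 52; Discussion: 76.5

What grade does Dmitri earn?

Written exam score 40 < 50: minimum not met.
Weighted total:
  Term project 90 × 0.14 = 12.6
  Fieldwork 67.5 × 0.1 = 6.75
  Homework 53 × 0.11 = 5.83
  Written exam 40 × 0.14 = 5.6
  Reflections 95 × 0.07 = 6.65
  Participation 80 × 0.11 = 8.8
  Term paper 52 × 0.2 = 10.4
  Discussion 76.5 × 0.13 = 9.945
Sum = 66.575
66.575 would be D; cap at D applies → D.

D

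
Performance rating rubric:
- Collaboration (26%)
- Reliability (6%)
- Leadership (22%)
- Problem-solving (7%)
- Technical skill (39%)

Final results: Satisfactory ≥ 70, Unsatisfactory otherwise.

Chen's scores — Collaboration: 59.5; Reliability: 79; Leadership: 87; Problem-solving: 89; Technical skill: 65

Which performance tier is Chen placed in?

Satisfactory

Weighted total:
  Collaboration 59.5 × 0.26 = 15.47
  Reliability 79 × 0.06 = 4.74
  Leadership 87 × 0.22 = 19.14
  Problem-solving 89 × 0.07 = 6.23
  Technical skill 65 × 0.39 = 25.35
Sum = 70.93
70.93 ≥ 70 → Satisfactory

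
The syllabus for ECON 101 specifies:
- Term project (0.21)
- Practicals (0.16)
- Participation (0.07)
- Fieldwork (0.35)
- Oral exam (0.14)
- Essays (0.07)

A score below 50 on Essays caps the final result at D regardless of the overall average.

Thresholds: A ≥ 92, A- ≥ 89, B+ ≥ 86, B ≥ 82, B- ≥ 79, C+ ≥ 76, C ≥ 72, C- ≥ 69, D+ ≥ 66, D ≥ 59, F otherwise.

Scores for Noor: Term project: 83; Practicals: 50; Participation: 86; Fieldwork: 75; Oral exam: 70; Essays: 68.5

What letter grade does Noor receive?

Essays score 68.5 ≥ 50: minimum met.
Weighted total:
  Term project 83 × 0.21 = 17.43
  Practicals 50 × 0.16 = 8
  Participation 86 × 0.07 = 6.02
  Fieldwork 75 × 0.35 = 26.25
  Oral exam 70 × 0.14 = 9.8
  Essays 68.5 × 0.07 = 4.795
Sum = 72.295
72.295 is ≥ 72 and < 76 → C

C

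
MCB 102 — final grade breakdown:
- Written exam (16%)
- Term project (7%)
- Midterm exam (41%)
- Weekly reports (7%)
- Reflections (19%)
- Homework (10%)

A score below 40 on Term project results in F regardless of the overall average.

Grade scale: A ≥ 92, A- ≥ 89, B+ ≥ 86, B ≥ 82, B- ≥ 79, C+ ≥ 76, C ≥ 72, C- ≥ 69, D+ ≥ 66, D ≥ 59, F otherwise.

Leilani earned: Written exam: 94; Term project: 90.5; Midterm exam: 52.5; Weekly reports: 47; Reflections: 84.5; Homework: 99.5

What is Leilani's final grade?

C

Term project score 90.5 ≥ 40: minimum met.
Weighted total:
  Written exam 94 × 0.16 = 15.04
  Term project 90.5 × 0.07 = 6.335
  Midterm exam 52.5 × 0.41 = 21.525
  Weekly reports 47 × 0.07 = 3.29
  Reflections 84.5 × 0.19 = 16.055
  Homework 99.5 × 0.1 = 9.95
Sum = 72.195
72.195 is ≥ 72 and < 76 → C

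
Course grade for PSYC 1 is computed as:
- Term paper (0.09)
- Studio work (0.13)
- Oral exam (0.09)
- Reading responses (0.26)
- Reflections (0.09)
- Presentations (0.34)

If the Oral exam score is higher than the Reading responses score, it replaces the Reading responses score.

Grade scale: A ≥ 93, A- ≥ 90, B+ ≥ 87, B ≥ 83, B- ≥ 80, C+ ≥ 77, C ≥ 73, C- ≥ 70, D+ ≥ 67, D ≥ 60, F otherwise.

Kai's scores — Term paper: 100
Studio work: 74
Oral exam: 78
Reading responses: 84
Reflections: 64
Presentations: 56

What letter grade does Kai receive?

Oral exam (78) ≤ Reading responses (84), so Reading responses stays at 84.
Weighted total:
  Term paper 100 × 0.09 = 9
  Studio work 74 × 0.13 = 9.62
  Oral exam 78 × 0.09 = 7.02
  Reading responses 84 × 0.26 = 21.84
  Reflections 64 × 0.09 = 5.76
  Presentations 56 × 0.34 = 19.04
Sum = 72.28
72.28 is ≥ 70 and < 73 → C-

C-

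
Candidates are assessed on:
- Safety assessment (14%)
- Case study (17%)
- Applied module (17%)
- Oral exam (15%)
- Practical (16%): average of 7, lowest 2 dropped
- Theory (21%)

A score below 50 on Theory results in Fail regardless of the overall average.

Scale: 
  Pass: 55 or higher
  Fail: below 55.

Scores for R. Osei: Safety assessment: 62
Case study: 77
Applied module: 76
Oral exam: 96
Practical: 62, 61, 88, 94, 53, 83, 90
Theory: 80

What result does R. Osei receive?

Pass

Practical: drop 53, 61 → average of remaining 5 = 417/5 = 83.4
Theory score 80 ≥ 50: minimum met.
Weighted total:
  Safety assessment 62 × 0.14 = 8.68
  Case study 77 × 0.17 = 13.09
  Applied module 76 × 0.17 = 12.92
  Oral exam 96 × 0.15 = 14.4
  Practical 83.4 × 0.16 = 13.344
  Theory 80 × 0.21 = 16.8
Sum = 79.234
79.234 ≥ 55 → Pass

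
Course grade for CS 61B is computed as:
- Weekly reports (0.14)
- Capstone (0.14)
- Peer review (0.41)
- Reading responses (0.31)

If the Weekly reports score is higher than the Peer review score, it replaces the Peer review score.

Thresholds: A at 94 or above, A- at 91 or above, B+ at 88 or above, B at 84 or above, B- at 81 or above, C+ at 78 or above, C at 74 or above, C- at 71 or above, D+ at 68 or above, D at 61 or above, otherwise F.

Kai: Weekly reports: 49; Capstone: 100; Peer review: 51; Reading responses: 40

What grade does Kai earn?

Weekly reports (49) ≤ Peer review (51), so Peer review stays at 51.
Weighted total:
  Weekly reports 49 × 0.14 = 6.86
  Capstone 100 × 0.14 = 14
  Peer review 51 × 0.41 = 20.91
  Reading responses 40 × 0.31 = 12.4
Sum = 54.17
54.17 < 61 → F

F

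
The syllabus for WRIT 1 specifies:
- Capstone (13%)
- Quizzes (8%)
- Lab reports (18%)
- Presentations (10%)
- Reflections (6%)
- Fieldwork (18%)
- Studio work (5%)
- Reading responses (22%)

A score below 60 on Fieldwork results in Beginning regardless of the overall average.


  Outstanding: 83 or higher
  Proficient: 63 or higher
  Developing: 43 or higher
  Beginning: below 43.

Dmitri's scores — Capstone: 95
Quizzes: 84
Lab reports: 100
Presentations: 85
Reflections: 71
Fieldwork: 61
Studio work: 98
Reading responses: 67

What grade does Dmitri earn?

Fieldwork score 61 ≥ 60: minimum met.
Weighted total:
  Capstone 95 × 0.13 = 12.35
  Quizzes 84 × 0.08 = 6.72
  Lab reports 100 × 0.18 = 18
  Presentations 85 × 0.1 = 8.5
  Reflections 71 × 0.06 = 4.26
  Fieldwork 61 × 0.18 = 10.98
  Studio work 98 × 0.05 = 4.9
  Reading responses 67 × 0.22 = 14.74
Sum = 80.45
80.45 is ≥ 63 and < 83 → Proficient

Proficient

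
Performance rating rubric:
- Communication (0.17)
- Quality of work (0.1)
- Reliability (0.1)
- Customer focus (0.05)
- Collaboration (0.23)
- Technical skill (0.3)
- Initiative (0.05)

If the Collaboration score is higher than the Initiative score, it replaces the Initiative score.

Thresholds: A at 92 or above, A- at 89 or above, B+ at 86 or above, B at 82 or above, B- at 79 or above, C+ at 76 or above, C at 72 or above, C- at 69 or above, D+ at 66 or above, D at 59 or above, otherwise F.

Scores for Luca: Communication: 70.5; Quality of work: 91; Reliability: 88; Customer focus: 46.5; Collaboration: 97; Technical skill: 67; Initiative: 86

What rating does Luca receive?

B-

Collaboration (97) > Initiative (86), so Initiative counts as 97.
Weighted total:
  Communication 70.5 × 0.17 = 11.985
  Quality of work 91 × 0.1 = 9.1
  Reliability 88 × 0.1 = 8.8
  Customer focus 46.5 × 0.05 = 2.325
  Collaboration 97 × 0.23 = 22.31
  Technical skill 67 × 0.3 = 20.1
  Initiative 97 × 0.05 = 4.85
Sum = 79.47
79.47 is ≥ 79 and < 82 → B-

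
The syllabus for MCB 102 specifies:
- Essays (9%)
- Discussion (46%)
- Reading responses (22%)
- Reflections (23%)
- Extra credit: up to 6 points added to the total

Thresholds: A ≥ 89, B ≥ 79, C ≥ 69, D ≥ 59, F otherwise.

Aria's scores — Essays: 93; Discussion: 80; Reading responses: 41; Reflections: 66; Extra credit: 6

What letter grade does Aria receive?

C

Weighted total:
  Essays 93 × 0.09 = 8.37
  Discussion 80 × 0.46 = 36.8
  Reading responses 41 × 0.22 = 9.02
  Reflections 66 × 0.23 = 15.18
Sum = 69.37
Extra credit: 69.37 + 6 = 75.37
75.37 is ≥ 69 and < 79 → C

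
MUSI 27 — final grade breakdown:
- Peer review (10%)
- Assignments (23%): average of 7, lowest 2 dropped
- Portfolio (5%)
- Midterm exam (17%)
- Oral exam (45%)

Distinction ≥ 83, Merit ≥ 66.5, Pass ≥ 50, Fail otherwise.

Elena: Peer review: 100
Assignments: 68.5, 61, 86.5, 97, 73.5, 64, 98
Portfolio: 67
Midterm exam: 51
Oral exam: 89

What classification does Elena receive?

Assignments: drop 61, 64 → average of remaining 5 = 423.5/5 = 84.7
Weighted total:
  Peer review 100 × 0.1 = 10
  Assignments 84.7 × 0.23 = 19.481
  Portfolio 67 × 0.05 = 3.35
  Midterm exam 51 × 0.17 = 8.67
  Oral exam 89 × 0.45 = 40.05
Sum = 81.551
81.551 is ≥ 66.5 and < 83 → Merit

Merit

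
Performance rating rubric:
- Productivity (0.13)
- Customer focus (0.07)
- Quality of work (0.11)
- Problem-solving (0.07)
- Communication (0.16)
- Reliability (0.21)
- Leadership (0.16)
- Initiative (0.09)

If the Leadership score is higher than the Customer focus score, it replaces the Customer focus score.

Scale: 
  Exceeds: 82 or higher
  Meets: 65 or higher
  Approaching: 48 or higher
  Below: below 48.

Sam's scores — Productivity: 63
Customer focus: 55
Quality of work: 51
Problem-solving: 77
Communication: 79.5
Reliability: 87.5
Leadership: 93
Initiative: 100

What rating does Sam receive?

Leadership (93) > Customer focus (55), so Customer focus counts as 93.
Weighted total:
  Productivity 63 × 0.13 = 8.19
  Customer focus 93 × 0.07 = 6.51
  Quality of work 51 × 0.11 = 5.61
  Problem-solving 77 × 0.07 = 5.39
  Communication 79.5 × 0.16 = 12.72
  Reliability 87.5 × 0.21 = 18.375
  Leadership 93 × 0.16 = 14.88
  Initiative 100 × 0.09 = 9
Sum = 80.675
80.675 is ≥ 65 and < 82 → Meets

Meets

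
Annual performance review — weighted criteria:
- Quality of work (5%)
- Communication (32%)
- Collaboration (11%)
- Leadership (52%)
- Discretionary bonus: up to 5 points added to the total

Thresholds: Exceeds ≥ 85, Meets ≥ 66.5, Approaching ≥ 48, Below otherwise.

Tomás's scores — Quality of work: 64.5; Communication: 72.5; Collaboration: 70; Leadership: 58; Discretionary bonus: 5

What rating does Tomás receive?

Meets

Weighted total:
  Quality of work 64.5 × 0.05 = 3.225
  Communication 72.5 × 0.32 = 23.2
  Collaboration 70 × 0.11 = 7.7
  Leadership 58 × 0.52 = 30.16
Sum = 64.285
Discretionary bonus: 64.285 + 5 = 69.285
69.285 is ≥ 66.5 and < 85 → Meets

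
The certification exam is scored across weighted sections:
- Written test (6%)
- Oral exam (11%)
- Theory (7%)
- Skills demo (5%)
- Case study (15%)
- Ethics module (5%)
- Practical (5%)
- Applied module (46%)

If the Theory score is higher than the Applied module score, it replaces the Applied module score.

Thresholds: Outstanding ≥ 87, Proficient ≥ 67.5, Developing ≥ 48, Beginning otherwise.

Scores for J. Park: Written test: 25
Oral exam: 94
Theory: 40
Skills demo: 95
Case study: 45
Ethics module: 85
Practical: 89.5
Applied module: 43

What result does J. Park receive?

Developing

Theory (40) ≤ Applied module (43), so Applied module stays at 43.
Weighted total:
  Written test 25 × 0.06 = 1.5
  Oral exam 94 × 0.11 = 10.34
  Theory 40 × 0.07 = 2.8
  Skills demo 95 × 0.05 = 4.75
  Case study 45 × 0.15 = 6.75
  Ethics module 85 × 0.05 = 4.25
  Practical 89.5 × 0.05 = 4.475
  Applied module 43 × 0.46 = 19.78
Sum = 54.645
54.645 is ≥ 48 and < 67.5 → Developing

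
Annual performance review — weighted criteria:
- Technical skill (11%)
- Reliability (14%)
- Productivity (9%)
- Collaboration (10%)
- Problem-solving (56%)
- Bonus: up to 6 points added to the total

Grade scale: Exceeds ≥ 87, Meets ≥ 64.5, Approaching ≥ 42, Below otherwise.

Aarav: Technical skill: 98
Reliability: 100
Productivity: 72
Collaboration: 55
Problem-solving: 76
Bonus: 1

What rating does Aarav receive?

Meets

Weighted total:
  Technical skill 98 × 0.11 = 10.78
  Reliability 100 × 0.14 = 14
  Productivity 72 × 0.09 = 6.48
  Collaboration 55 × 0.1 = 5.5
  Problem-solving 76 × 0.56 = 42.56
Sum = 79.32
Bonus: 79.32 + 1 = 80.32
80.32 is ≥ 64.5 and < 87 → Meets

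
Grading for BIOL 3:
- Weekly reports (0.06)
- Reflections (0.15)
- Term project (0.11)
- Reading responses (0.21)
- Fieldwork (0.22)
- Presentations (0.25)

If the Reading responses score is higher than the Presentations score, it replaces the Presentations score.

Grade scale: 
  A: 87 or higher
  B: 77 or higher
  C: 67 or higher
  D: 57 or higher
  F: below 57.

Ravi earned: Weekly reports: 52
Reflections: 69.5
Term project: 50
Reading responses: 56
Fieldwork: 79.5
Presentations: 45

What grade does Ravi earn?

D

Reading responses (56) > Presentations (45), so Presentations counts as 56.
Weighted total:
  Weekly reports 52 × 0.06 = 3.12
  Reflections 69.5 × 0.15 = 10.425
  Term project 50 × 0.11 = 5.5
  Reading responses 56 × 0.21 = 11.76
  Fieldwork 79.5 × 0.22 = 17.49
  Presentations 56 × 0.25 = 14
Sum = 62.295
62.295 is ≥ 57 and < 67 → D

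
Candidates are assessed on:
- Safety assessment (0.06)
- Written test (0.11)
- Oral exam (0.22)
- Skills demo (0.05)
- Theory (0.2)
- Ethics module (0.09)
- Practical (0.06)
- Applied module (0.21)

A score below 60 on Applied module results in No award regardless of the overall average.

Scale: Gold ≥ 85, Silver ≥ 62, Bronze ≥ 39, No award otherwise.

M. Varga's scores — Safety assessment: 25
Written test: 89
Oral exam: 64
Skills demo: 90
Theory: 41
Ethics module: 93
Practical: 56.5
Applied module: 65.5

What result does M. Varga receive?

Silver

Applied module score 65.5 ≥ 60: minimum met.
Weighted total:
  Safety assessment 25 × 0.06 = 1.5
  Written test 89 × 0.11 = 9.79
  Oral exam 64 × 0.22 = 14.08
  Skills demo 90 × 0.05 = 4.5
  Theory 41 × 0.2 = 8.2
  Ethics module 93 × 0.09 = 8.37
  Practical 56.5 × 0.06 = 3.39
  Applied module 65.5 × 0.21 = 13.755
Sum = 63.585
63.585 is ≥ 62 and < 85 → Silver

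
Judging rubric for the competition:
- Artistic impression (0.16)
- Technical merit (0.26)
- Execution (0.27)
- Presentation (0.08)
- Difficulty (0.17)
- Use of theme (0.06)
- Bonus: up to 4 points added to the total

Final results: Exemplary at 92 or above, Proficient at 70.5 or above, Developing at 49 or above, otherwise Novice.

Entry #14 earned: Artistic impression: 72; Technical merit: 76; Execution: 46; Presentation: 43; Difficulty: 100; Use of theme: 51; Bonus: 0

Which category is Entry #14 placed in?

Developing

Weighted total:
  Artistic impression 72 × 0.16 = 11.52
  Technical merit 76 × 0.26 = 19.76
  Execution 46 × 0.27 = 12.42
  Presentation 43 × 0.08 = 3.44
  Difficulty 100 × 0.17 = 17
  Use of theme 51 × 0.06 = 3.06
Sum = 67.2
Bonus: 67.2 + 0 = 67.2
67.2 is ≥ 49 and < 70.5 → Developing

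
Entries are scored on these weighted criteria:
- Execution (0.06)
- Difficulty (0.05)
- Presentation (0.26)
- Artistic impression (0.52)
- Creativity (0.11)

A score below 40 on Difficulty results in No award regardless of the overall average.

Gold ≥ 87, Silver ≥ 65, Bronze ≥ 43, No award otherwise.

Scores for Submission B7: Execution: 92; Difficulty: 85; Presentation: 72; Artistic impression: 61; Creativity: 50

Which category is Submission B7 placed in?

Difficulty score 85 ≥ 40: minimum met.
Weighted total:
  Execution 92 × 0.06 = 5.52
  Difficulty 85 × 0.05 = 4.25
  Presentation 72 × 0.26 = 18.72
  Artistic impression 61 × 0.52 = 31.72
  Creativity 50 × 0.11 = 5.5
Sum = 65.71
65.71 is ≥ 65 and < 87 → Silver

Silver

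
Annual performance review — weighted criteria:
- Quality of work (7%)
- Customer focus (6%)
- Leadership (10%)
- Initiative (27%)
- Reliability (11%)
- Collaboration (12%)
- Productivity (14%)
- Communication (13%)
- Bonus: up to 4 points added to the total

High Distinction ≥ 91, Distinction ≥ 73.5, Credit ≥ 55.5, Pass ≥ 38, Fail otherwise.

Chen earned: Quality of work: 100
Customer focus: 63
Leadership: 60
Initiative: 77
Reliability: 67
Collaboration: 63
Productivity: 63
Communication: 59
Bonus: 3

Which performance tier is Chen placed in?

Credit

Weighted total:
  Quality of work 100 × 0.07 = 7
  Customer focus 63 × 0.06 = 3.78
  Leadership 60 × 0.1 = 6
  Initiative 77 × 0.27 = 20.79
  Reliability 67 × 0.11 = 7.37
  Collaboration 63 × 0.12 = 7.56
  Productivity 63 × 0.14 = 8.82
  Communication 59 × 0.13 = 7.67
Sum = 68.99
Bonus: 68.99 + 3 = 71.99
71.99 is ≥ 55.5 and < 73.5 → Credit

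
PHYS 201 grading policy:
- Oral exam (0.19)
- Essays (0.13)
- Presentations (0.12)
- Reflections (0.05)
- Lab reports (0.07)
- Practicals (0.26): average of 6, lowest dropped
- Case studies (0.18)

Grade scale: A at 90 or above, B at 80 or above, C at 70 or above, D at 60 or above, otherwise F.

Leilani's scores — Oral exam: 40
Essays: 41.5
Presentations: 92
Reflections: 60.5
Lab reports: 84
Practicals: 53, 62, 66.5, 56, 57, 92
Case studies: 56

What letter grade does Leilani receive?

Practicals: drop 53 → average of remaining 5 = 333.5/5 = 66.7
Weighted total:
  Oral exam 40 × 0.19 = 7.6
  Essays 41.5 × 0.13 = 5.395
  Presentations 92 × 0.12 = 11.04
  Reflections 60.5 × 0.05 = 3.025
  Lab reports 84 × 0.07 = 5.88
  Practicals 66.7 × 0.26 = 17.342
  Case studies 56 × 0.18 = 10.08
Sum = 60.362
60.362 is ≥ 60 and < 70 → D

D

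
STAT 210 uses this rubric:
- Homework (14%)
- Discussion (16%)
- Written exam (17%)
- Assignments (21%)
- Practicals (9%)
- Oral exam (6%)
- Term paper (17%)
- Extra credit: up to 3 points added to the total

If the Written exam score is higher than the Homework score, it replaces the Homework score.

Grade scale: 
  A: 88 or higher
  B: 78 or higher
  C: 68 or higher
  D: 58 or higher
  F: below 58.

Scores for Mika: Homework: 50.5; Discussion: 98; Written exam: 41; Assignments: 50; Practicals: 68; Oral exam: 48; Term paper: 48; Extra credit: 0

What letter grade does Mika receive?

Written exam (41) ≤ Homework (50.5), so Homework stays at 50.5.
Weighted total:
  Homework 50.5 × 0.14 = 7.07
  Discussion 98 × 0.16 = 15.68
  Written exam 41 × 0.17 = 6.97
  Assignments 50 × 0.21 = 10.5
  Practicals 68 × 0.09 = 6.12
  Oral exam 48 × 0.06 = 2.88
  Term paper 48 × 0.17 = 8.16
Sum = 57.38
Extra credit: 57.38 + 0 = 57.38
57.38 < 58 → F

F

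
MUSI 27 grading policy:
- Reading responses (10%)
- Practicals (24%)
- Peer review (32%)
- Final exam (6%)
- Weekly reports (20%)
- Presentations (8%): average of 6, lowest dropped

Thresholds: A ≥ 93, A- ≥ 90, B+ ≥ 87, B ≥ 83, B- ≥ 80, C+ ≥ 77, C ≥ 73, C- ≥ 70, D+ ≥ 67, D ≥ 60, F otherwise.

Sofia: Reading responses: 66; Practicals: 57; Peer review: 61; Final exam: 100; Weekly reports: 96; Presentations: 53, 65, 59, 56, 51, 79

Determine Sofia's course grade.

Presentations: drop 51 → average of remaining 5 = 312/5 = 62.4
Weighted total:
  Reading responses 66 × 0.1 = 6.6
  Practicals 57 × 0.24 = 13.68
  Peer review 61 × 0.32 = 19.52
  Final exam 100 × 0.06 = 6
  Weekly reports 96 × 0.2 = 19.2
  Presentations 62.4 × 0.08 = 4.992
Sum = 69.992
69.992 is ≥ 67 and < 70 → D+

D+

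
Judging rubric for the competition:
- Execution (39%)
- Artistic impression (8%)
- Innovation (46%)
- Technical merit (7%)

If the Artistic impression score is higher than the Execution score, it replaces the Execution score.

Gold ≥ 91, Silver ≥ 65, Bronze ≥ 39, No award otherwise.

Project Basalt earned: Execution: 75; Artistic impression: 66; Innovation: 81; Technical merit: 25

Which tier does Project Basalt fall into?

Silver

Artistic impression (66) ≤ Execution (75), so Execution stays at 75.
Weighted total:
  Execution 75 × 0.39 = 29.25
  Artistic impression 66 × 0.08 = 5.28
  Innovation 81 × 0.46 = 37.26
  Technical merit 25 × 0.07 = 1.75
Sum = 73.54
73.54 is ≥ 65 and < 91 → Silver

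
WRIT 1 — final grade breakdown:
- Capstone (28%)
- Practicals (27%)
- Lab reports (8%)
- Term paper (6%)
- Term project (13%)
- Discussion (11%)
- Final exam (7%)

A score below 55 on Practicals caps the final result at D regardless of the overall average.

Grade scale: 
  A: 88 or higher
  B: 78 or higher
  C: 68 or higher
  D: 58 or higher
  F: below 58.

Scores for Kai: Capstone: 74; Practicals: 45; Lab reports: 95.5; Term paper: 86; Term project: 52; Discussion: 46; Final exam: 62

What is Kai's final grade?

Practicals score 45 < 55: minimum not met.
Weighted total:
  Capstone 74 × 0.28 = 20.72
  Practicals 45 × 0.27 = 12.15
  Lab reports 95.5 × 0.08 = 7.64
  Term paper 86 × 0.06 = 5.16
  Term project 52 × 0.13 = 6.76
  Discussion 46 × 0.11 = 5.06
  Final exam 62 × 0.07 = 4.34
Sum = 61.83
61.83 would be D; cap at D applies → D.

D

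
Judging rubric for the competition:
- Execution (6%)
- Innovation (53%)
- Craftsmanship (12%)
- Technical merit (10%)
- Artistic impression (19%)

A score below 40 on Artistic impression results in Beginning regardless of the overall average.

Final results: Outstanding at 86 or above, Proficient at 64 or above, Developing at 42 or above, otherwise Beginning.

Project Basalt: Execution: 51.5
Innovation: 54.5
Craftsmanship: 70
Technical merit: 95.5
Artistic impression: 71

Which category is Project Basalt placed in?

Artistic impression score 71 ≥ 40: minimum met.
Weighted total:
  Execution 51.5 × 0.06 = 3.09
  Innovation 54.5 × 0.53 = 28.885
  Craftsmanship 70 × 0.12 = 8.4
  Technical merit 95.5 × 0.1 = 9.55
  Artistic impression 71 × 0.19 = 13.49
Sum = 63.415
63.415 is ≥ 42 and < 64 → Developing

Developing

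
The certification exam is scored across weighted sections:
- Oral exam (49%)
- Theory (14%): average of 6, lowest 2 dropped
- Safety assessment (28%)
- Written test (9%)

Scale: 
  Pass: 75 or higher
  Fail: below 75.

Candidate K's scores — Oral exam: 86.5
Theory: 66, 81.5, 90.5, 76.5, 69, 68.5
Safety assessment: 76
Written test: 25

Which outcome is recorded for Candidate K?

Pass

Theory: drop 66, 68.5 → average of remaining 4 = 317.5/4 = 79.375
Weighted total:
  Oral exam 86.5 × 0.49 = 42.385
  Theory 79.375 × 0.14 = 11.1125
  Safety assessment 76 × 0.28 = 21.28
  Written test 25 × 0.09 = 2.25
Sum = 77.0275
77.0275 ≥ 75 → Pass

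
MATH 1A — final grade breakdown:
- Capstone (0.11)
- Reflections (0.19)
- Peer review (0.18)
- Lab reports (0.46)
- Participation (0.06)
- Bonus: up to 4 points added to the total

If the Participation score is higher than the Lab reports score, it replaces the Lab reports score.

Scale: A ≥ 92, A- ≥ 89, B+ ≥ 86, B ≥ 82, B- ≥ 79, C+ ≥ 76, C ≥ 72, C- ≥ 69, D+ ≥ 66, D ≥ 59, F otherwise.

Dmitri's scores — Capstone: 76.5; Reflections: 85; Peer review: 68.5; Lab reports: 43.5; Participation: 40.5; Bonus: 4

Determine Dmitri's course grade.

D

Participation (40.5) ≤ Lab reports (43.5), so Lab reports stays at 43.5.
Weighted total:
  Capstone 76.5 × 0.11 = 8.415
  Reflections 85 × 0.19 = 16.15
  Peer review 68.5 × 0.18 = 12.33
  Lab reports 43.5 × 0.46 = 20.01
  Participation 40.5 × 0.06 = 2.43
Sum = 59.335
Bonus: 59.335 + 4 = 63.335
63.335 is ≥ 59 and < 66 → D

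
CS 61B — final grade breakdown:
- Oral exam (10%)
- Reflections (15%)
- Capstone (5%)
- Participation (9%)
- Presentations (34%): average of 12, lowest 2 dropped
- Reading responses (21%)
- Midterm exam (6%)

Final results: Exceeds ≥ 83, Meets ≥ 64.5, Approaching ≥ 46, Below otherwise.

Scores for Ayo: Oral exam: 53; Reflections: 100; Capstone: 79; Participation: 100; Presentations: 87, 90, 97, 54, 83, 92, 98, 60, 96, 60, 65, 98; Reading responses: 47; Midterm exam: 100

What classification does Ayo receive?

Presentations: drop 54, 60 → average of remaining 10 = 866/10 = 86.6
Weighted total:
  Oral exam 53 × 0.1 = 5.3
  Reflections 100 × 0.15 = 15
  Capstone 79 × 0.05 = 3.95
  Participation 100 × 0.09 = 9
  Presentations 86.6 × 0.34 = 29.444
  Reading responses 47 × 0.21 = 9.87
  Midterm exam 100 × 0.06 = 6
Sum = 78.564
78.564 is ≥ 64.5 and < 83 → Meets

Meets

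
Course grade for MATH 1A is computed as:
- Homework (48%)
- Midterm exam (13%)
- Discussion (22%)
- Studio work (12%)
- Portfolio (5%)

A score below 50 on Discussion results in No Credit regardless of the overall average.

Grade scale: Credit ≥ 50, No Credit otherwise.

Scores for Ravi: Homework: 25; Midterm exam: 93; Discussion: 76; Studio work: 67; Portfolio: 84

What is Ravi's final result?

Discussion score 76 ≥ 50: minimum met.
Weighted total:
  Homework 25 × 0.48 = 12
  Midterm exam 93 × 0.13 = 12.09
  Discussion 76 × 0.22 = 16.72
  Studio work 67 × 0.12 = 8.04
  Portfolio 84 × 0.05 = 4.2
Sum = 53.05
53.05 ≥ 50 → Credit

Credit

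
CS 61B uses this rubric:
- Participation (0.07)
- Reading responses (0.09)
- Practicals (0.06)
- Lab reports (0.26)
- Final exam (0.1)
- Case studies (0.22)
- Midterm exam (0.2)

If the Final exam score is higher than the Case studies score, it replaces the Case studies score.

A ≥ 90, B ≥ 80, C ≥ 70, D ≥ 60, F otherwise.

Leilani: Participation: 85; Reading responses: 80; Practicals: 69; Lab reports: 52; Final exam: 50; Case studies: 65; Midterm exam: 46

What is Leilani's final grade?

Final exam (50) ≤ Case studies (65), so Case studies stays at 65.
Weighted total:
  Participation 85 × 0.07 = 5.95
  Reading responses 80 × 0.09 = 7.2
  Practicals 69 × 0.06 = 4.14
  Lab reports 52 × 0.26 = 13.52
  Final exam 50 × 0.1 = 5
  Case studies 65 × 0.22 = 14.3
  Midterm exam 46 × 0.2 = 9.2
Sum = 59.31
59.31 < 60 → F

F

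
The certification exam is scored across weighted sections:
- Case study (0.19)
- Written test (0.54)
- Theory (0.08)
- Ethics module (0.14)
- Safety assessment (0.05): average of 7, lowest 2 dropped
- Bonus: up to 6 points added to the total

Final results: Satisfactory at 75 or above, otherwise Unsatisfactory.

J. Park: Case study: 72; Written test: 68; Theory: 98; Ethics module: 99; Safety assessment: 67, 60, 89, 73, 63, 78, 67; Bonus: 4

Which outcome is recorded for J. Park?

Safety assessment: drop 60, 63 → average of remaining 5 = 374/5 = 74.8
Weighted total:
  Case study 72 × 0.19 = 13.68
  Written test 68 × 0.54 = 36.72
  Theory 98 × 0.08 = 7.84
  Ethics module 99 × 0.14 = 13.86
  Safety assessment 74.8 × 0.05 = 3.74
Sum = 75.84
Bonus: 75.84 + 4 = 79.84
79.84 ≥ 75 → Satisfactory

Satisfactory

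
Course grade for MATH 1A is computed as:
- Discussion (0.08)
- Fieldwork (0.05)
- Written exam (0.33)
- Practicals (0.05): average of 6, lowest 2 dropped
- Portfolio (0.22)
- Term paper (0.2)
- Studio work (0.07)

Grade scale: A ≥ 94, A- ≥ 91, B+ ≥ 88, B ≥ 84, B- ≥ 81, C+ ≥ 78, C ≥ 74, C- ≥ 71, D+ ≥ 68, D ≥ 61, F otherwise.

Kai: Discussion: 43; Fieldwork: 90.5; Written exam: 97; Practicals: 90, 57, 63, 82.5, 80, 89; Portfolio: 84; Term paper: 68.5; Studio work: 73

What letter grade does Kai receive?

B-

Practicals: drop 57, 63 → average of remaining 4 = 341.5/4 = 85.375
Weighted total:
  Discussion 43 × 0.08 = 3.44
  Fieldwork 90.5 × 0.05 = 4.525
  Written exam 97 × 0.33 = 32.01
  Practicals 85.375 × 0.05 = 4.26875
  Portfolio 84 × 0.22 = 18.48
  Term paper 68.5 × 0.2 = 13.7
  Studio work 73 × 0.07 = 5.11
Sum = 81.53375
81.53375 is ≥ 81 and < 84 → B-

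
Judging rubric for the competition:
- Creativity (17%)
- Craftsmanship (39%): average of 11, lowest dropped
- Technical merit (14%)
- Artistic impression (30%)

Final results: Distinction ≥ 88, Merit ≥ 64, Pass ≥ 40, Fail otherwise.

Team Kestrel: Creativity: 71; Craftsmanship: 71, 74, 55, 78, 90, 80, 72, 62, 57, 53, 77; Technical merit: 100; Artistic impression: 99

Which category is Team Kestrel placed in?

Merit

Craftsmanship: drop 53 → average of remaining 10 = 716/10 = 71.6
Weighted total:
  Creativity 71 × 0.17 = 12.07
  Craftsmanship 71.6 × 0.39 = 27.924
  Technical merit 100 × 0.14 = 14
  Artistic impression 99 × 0.3 = 29.7
Sum = 83.694
83.694 is ≥ 64 and < 88 → Merit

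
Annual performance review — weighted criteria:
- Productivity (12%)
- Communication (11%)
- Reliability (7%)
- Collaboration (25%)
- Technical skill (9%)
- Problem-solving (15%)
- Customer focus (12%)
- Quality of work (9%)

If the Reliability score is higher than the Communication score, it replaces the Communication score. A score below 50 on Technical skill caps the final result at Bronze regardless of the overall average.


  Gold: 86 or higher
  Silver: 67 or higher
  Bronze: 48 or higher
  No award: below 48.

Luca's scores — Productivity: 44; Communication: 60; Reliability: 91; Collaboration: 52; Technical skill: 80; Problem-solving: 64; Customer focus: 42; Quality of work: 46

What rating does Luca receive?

Reliability (91) > Communication (60), so Communication counts as 91.
Technical skill score 80 ≥ 50: minimum met.
Weighted total:
  Productivity 44 × 0.12 = 5.28
  Communication 91 × 0.11 = 10.01
  Reliability 91 × 0.07 = 6.37
  Collaboration 52 × 0.25 = 13
  Technical skill 80 × 0.09 = 7.2
  Problem-solving 64 × 0.15 = 9.6
  Customer focus 42 × 0.12 = 5.04
  Quality of work 46 × 0.09 = 4.14
Sum = 60.64
60.64 is ≥ 48 and < 67 → Bronze

Bronze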